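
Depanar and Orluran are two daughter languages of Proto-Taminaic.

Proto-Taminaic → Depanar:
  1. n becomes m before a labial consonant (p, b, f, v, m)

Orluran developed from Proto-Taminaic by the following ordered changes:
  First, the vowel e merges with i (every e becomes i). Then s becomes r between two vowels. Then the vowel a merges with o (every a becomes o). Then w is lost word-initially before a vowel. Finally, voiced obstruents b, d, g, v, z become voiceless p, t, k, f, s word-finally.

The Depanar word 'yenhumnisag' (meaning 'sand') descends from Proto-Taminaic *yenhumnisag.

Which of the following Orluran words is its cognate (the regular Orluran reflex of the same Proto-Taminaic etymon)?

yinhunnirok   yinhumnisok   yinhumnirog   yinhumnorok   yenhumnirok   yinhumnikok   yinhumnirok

yinhumnirok

Orluran: start from *yenhumnisag.
  rule 1 (vowel merger): yenhumnisag → yinhumnisag
  rule 2 (rhotacism): yinhumnisag → yinhumnirag
  rule 3 (vowel merger): yinhumnirag → yinhumnirog
  rule 4: no change — yinhumnirog
  rule 5 (final devoicing): yinhumnirog → yinhumnirok
  ⇒ Orluran yinhumnirok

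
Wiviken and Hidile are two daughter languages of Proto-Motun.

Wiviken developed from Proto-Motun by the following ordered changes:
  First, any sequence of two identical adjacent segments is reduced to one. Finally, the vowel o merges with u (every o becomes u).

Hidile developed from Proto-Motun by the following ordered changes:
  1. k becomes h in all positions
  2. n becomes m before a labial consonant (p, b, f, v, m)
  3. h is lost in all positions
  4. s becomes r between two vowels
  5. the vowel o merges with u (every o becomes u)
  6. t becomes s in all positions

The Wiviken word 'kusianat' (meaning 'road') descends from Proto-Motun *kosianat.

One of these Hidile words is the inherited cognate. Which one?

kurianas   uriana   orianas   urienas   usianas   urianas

urianas

Hidile: *kosianat
  kosianat → hosianat   [unconditioned shift]
  hosianat (rule 2 does not apply)
  hosianat → osianat   [h-loss]
  osianat → orianat   [rhotacism]
  orianat → urianat   [vowel merger]
  urianat → urianas   [unconditioned shift]
  giving Hidile urianas.
Among the options, 'urianas' alone shows every Hidile change applied in order.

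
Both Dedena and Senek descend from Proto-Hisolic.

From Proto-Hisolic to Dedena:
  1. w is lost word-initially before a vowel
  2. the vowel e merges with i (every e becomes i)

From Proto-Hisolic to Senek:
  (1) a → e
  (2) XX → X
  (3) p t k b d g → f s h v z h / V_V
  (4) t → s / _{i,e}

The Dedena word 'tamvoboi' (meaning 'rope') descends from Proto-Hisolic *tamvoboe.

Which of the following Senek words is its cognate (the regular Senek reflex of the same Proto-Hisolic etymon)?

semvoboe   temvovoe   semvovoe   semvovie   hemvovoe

Senek: start from *tamvoboe.
  rule 1 (vowel merger): tamvoboe → temvoboe
  rule 2: no change — temvoboe
  rule 3 (intervocalic lenition): temvoboe → temvovoe
  rule 4 (palatalisation): temvovoe → semvovoe
  ⇒ Senek semvovoe
Among the options, 'semvovoe' alone shows every Senek change applied in order.

semvovoe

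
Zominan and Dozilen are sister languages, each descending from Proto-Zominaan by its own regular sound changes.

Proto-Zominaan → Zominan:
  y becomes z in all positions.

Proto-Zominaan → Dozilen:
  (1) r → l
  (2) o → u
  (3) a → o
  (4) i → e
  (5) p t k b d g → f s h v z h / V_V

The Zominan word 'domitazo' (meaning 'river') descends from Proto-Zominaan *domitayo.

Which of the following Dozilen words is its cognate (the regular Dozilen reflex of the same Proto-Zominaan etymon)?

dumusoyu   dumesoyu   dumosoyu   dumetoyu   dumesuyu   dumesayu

dumesoyu

Dozilen: *domitayo > dumitayu > dumitoyu > dumetoyu > dumesoyu  (by vowel merger, vowel merger, vowel merger, intervocalic lenition)
The other candidates each miss or misapply at least one Dozilen change.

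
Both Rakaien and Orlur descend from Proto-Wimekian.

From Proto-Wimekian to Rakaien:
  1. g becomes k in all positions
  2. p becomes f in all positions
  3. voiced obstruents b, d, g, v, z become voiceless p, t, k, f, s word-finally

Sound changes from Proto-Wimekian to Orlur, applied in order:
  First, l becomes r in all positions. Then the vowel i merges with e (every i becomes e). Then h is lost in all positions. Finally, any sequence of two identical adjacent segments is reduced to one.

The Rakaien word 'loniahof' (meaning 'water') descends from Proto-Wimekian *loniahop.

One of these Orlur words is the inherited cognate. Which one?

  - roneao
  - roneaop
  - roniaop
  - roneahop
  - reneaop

Orlur: start from *loniahop.
  rule 1 (unconditioned shift): loniahop → roniahop
  rule 2 (vowel merger): roniahop → roneahop
  rule 3 (h-loss): roneahop → roneaop
  rule 4: no change — roneaop
  ⇒ Orlur roneaop

roneaop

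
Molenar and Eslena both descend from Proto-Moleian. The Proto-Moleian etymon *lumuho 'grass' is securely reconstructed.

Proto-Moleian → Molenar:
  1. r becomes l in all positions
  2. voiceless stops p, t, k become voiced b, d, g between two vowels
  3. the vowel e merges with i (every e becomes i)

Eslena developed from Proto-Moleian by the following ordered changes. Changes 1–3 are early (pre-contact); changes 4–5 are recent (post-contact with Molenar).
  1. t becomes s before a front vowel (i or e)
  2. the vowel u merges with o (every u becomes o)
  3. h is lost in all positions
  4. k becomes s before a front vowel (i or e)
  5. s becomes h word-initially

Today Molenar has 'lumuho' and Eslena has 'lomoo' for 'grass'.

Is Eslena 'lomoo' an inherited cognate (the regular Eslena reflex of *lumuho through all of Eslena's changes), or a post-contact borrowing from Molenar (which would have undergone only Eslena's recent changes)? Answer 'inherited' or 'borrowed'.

If inherited, *lumuho would pass through all of Eslena's changes:
Eslena: *lumuho
  lumuho (rule 1 does not apply)
  lumuho → lomoho   [vowel merger]
  lomoho → lomoo   [h-loss]
  lomoo (rule 4 does not apply)
  lomoo (rule 5 does not apply)
  giving Eslena lomoo.
If borrowed from Molenar 'lumuho' after the early changes, it would undergo only the recent ones:
  rule 4 (palatalisation): no change (lumuho)
  rule 5 (debuccalisation): no change (lumuho)
  ⇒ as a loan: lumuho
Eslena 'lomoo' matches the inherited outcome exactly, so it is an inherited cognate, not a loan.

inherited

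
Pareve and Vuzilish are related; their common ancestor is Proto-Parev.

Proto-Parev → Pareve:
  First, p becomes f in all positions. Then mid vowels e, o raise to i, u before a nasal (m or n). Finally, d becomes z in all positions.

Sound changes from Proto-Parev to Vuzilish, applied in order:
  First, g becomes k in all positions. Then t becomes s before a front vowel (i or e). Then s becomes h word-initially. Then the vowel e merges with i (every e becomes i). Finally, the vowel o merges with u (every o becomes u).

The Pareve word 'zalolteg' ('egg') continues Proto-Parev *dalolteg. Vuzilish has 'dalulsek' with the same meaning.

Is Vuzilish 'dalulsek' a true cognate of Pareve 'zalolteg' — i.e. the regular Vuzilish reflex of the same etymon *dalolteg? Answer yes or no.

no

Derive the expected Vuzilish reflex of *dalolteg:
Vuzilish: *dalolteg > daloltek > dalolsek > dalolsik > dalulsik  (by unconditioned shift, palatalisation, vowel merger, vowel merger)
The regular Vuzilish reflex would be 'dalulsik', but the attested form is 'dalulsek'. The correspondence is irregular, so they are not cognates (the Vuzilish form has a different source).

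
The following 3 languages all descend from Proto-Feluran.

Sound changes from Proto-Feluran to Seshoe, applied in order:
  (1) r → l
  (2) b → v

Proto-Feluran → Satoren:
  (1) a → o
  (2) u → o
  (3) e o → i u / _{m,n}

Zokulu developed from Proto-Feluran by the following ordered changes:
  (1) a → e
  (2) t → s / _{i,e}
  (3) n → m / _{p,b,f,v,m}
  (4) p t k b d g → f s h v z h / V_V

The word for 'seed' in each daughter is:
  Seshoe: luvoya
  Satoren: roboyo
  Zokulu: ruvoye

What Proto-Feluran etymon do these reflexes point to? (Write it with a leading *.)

*ruboya

Position 1: Seshoe has l, Satoren has r, Zokulu has r. Satoren preserves r here (none of its changes turn any other segment into r), so the proto-segment is *r.
Position 6: Seshoe has a, Satoren has o, Zokulu has e. Seshoe preserves a here (none of its changes turn any other segment into a), so the proto-segment is *a.
Position 3: Seshoe has v, Satoren has b, Zokulu has v. Satoren preserves b here (none of its changes turn any other segment into b), so the proto-segment is *b.
Verify the candidate proto-form against each daughter:
Seshoe: start from *ruboya.
  rule 1 (unconditioned shift): ruboya → luboya
  rule 2 (unconditioned shift): luboya → luvoya
  ⇒ Seshoe luvoya
Satoren: start from *ruboya.
  rule 1 (vowel merger): ruboya → ruboyo
  rule 2 (vowel merger): ruboyo → roboyo
  rule 3: no change — roboyo
  ⇒ Satoren roboyo
Zokulu: start from *ruboya.
  rule 1 (vowel merger): ruboya → ruboye
  rule 2: no change — ruboye
  rule 3: no change — ruboye
  rule 4 (intervocalic lenition): ruboye → ruvoye
  ⇒ Zokulu ruvoye
No other proto-form is consistent with every reflex, so the reconstruction is *ruboya.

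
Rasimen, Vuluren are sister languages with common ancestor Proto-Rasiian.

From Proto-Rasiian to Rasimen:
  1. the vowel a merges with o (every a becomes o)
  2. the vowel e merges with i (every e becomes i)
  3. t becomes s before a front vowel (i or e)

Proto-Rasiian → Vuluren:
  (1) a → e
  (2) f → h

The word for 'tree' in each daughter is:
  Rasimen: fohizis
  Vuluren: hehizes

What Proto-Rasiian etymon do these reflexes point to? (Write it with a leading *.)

Position 2: Rasimen has o, Vuluren has e. Taking the neighbouring segments as reconstructed: Rasimen o could go back to *a or *o; Vuluren e could go back to *a or *e — the one source consistent with every daughter is *a.
Position 6: Rasimen has i, Vuluren has e. Taking the neighbouring segments as reconstructed: Rasimen i could go back to *e or *i; Vuluren e could go back to *a or *e — the one source consistent with every daughter is *e.
Continuing position by position gives *fahizes; check it forward:
Rasimen: *fahizes
  fahizes → fohizes   [vowel merger]
  fohizes → fohizis   [vowel merger]
  fohizis (rule 3 does not apply)
  giving Rasimen fohizis.
Vuluren: *fahizes > fehizes > hehizes  (by vowel merger, unconditioned shift)
No other proto-form is consistent with every reflex, so the reconstruction is *fahizes.

*fahizes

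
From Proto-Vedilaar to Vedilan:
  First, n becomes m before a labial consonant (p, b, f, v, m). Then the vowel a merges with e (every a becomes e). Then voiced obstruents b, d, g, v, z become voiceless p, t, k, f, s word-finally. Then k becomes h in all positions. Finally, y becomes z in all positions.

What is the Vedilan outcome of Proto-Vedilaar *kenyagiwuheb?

Vedilan: *kenyagiwuheb > kenyegiwuheb > kenyegiwuhep > henyegiwuhep > henzegiwuhep  (by vowel merger, final devoicing, unconditioned shift, unconditioned shift)

henzegiwuhep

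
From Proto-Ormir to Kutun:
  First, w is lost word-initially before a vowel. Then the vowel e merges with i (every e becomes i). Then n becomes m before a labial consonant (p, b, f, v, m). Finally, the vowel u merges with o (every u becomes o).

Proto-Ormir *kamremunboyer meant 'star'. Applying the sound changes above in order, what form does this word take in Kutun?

kamrimomboyir

Kutun: start from *kamremunboyer.
  rule 1: no change — kamremunboyer
  rule 2 (vowel merger): kamremunboyer → kamrimunboyir
  rule 3 (nasal place assimilation): kamrimunboyir → kamrimumboyir
  rule 4 (vowel merger): kamrimumboyir → kamrimomboyir
  ⇒ Kutun kamrimomboyir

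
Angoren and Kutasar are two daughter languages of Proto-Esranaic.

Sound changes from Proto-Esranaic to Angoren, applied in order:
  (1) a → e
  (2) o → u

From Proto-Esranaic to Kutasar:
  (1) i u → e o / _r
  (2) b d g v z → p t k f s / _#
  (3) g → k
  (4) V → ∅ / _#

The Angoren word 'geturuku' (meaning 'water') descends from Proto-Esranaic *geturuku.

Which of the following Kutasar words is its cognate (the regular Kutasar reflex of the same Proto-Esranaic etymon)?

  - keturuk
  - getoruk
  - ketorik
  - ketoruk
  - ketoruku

Kutasar: *geturuku
  geturuku → getoruku   [pre-rhotic lowering]
  getoruku (rule 2 does not apply)
  getoruku → ketoruku   [unconditioned shift]
  ketoruku → ketoruk   [apocope]
  giving Kutasar ketoruk.
Among the options, 'ketoruk' alone shows every Kutasar change applied in order.

ketoruk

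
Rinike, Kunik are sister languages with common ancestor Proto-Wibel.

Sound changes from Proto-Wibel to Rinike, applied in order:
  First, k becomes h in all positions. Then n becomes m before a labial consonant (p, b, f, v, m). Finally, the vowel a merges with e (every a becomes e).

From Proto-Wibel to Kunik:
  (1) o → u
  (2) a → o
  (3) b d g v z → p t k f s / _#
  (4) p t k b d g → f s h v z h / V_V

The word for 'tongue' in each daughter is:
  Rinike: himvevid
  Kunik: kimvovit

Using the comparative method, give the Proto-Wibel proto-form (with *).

Position 8: Rinike has d, Kunik has t. Rinike preserves d here (none of its changes turn any other segment into d), so the proto-segment is *d.
Position 5: Rinike has e, Kunik has o. In Kunik, o can only continue *a, so the proto-segment is *a.
Position 1: Rinike has h, Kunik has k. Taking the neighbouring segments as reconstructed: Rinike h could go back to *k or *h; Kunik k can only go back to *k — the one source consistent with every daughter is *k.
The remaining positions agree across the daughters. Check the candidate against every language:
Rinike: *kimvavid > himvavid > himvevid  (by unconditioned shift, vowel merger)
Kunik: *kimvavid
  kimvavid (rule 1 does not apply)
  kimvavid → kimvovid   [vowel merger]
  kimvovid → kimvovit   [final devoicing]
  kimvovit (rule 4 does not apply)
  giving Kunik kimvovit.
No other proto-form is consistent with every reflex, so the reconstruction is *kimvavid.

*kimvavid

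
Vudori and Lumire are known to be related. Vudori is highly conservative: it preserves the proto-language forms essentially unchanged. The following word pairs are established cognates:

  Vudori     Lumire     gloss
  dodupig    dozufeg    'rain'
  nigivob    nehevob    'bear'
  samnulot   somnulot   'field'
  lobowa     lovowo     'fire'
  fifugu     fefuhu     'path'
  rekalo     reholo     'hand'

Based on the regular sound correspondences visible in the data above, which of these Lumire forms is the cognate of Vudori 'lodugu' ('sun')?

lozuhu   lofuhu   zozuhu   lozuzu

lozuhu

dodupig ~ dozufeg — Vudori d corresponds to Lumire z between vowels (before a back vowel).
fifugu ~ fefuhu — Vudori g corresponds to Lumire h between vowels (before a back vowel).
Applying these to Vudori 'lodugu':
  lodugu → lozugu   (d→z between vowels (before a back vowel))
  lozugu → lozuhu   (g→h between vowels (before a back vowel))
So the Lumire cognate is 'lozuhu'.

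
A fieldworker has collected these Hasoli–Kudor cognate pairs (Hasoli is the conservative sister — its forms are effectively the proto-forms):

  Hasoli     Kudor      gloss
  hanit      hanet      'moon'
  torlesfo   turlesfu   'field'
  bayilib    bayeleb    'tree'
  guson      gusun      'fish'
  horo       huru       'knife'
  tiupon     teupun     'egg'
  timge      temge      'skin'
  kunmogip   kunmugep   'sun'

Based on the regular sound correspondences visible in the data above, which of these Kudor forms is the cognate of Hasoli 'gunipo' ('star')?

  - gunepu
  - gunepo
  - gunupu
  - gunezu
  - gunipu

gunepu

kunmogip ~ kunmugep — Hasoli i corresponds to Kudor e after a consonant, before a labial obstruent.
torlesfo ~ turlesfu, horo ~ huru — Hasoli o corresponds to Kudor u word-finally.
Applying these to Hasoli 'gunipo':
  gunipo → gunepo   (i→e after a consonant, before a labial obstruent)
  gunepo → gunepu   (o→u word-finally)
So the Kudor cognate is 'gunepu'.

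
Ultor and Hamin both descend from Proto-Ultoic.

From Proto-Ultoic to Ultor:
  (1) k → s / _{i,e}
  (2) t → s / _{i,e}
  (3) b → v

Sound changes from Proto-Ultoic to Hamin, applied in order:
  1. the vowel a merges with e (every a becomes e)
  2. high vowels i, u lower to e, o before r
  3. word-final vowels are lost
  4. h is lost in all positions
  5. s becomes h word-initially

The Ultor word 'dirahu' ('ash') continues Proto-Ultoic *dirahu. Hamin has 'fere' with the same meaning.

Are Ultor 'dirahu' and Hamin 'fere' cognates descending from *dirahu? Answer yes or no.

Derive the expected Hamin reflex of *dirahu:
Hamin: *dirahu > direhu > derehu > dereh > dere  (by vowel merger, pre-rhotic lowering, apocope, h-loss)
The regular Hamin reflex would be 'dere', but the attested form is 'fere'. The correspondence is irregular, so they are not cognates (the Hamin form has a different source).

no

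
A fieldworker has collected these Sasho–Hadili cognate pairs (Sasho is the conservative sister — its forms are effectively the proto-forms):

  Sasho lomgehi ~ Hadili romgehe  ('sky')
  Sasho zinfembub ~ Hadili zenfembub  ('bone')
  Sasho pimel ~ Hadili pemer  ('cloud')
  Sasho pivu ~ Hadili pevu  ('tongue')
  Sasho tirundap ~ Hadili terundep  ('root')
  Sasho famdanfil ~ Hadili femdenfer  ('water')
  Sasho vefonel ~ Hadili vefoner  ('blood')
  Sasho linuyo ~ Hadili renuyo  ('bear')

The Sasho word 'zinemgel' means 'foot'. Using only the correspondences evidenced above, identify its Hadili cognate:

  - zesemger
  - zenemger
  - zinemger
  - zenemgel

zinfembub ~ zenfembub, linuyo ~ renuyo — Sasho i corresponds to Hadili e after a consonant, before a nasal.
pimel ~ pemer, famdanfil ~ femdenfer — Sasho l corresponds to Hadili r word-finally.
Applying these to Sasho 'zinemgel':
  zinemgel → zenemgel   (i→e after a consonant, before a nasal)
  zenemgel → zenemger   (l→r word-finally)
So the Hadili cognate is 'zenemger'.

zenemger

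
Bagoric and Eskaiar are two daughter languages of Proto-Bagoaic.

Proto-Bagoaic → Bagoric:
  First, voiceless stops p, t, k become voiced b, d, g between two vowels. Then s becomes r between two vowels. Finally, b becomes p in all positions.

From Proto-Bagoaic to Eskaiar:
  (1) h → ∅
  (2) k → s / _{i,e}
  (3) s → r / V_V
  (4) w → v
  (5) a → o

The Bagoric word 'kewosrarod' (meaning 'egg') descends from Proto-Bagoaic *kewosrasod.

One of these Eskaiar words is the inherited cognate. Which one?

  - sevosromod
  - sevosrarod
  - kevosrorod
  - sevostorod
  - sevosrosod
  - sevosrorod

sevosrorod

Eskaiar: *kewosrasod > sewosrasod > sewosrarod > sevosrarod > sevosrorod  (by palatalisation, rhotacism, unconditioned shift, vowel merger)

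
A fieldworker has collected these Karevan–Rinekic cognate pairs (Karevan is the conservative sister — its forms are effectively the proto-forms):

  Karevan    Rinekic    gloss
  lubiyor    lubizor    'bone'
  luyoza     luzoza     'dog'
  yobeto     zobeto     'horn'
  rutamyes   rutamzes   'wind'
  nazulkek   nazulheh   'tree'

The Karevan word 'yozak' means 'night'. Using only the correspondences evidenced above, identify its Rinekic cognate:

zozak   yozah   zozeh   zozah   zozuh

zozah

yobeto ~ zobeto — Karevan y corresponds to Rinekic z word-initially before a back vowel.
nazulkek ~ nazulheh — Karevan k corresponds to Rinekic h word-finally.
Applying these to Karevan 'yozak':
  yozak → zozak   (y→z word-initially before a back vowel)
  zozak → zozah   (k→h word-finally)
So the Rinekic cognate is 'zozah'.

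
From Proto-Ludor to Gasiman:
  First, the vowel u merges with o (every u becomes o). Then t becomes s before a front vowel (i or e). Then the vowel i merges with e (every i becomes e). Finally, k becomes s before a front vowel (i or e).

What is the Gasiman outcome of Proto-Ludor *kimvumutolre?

semvomotolre

Gasiman: *kimvumutolre
  kimvumutolre → kimvomotolre   [vowel merger]
  kimvomotolre (rule 2 does not apply)
  kimvomotolre → kemvomotolre   [vowel merger]
  kemvomotolre → semvomotolre   [palatalisation]
  giving Gasiman semvomotolre.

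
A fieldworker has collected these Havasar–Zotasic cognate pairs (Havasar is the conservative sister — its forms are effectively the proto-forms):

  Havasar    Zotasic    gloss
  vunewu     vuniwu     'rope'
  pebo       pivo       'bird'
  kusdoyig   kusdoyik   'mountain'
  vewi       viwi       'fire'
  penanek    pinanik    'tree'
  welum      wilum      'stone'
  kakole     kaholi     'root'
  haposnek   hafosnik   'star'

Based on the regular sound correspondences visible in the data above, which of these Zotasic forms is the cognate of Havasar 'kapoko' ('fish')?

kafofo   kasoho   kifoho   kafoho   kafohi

kafoho

haposnek ~ hafosnik — Havasar p corresponds to Zotasic f between vowels (before a back vowel).
kakole ~ kaholi — Havasar k corresponds to Zotasic h between vowels (before a back vowel).
Applying these to Havasar 'kapoko':
  kapoko → kafoko   (p→f between vowels (before a back vowel))
  kafoko → kafoho   (k→h between vowels (before a back vowel))
So the Zotasic cognate is 'kafoho'.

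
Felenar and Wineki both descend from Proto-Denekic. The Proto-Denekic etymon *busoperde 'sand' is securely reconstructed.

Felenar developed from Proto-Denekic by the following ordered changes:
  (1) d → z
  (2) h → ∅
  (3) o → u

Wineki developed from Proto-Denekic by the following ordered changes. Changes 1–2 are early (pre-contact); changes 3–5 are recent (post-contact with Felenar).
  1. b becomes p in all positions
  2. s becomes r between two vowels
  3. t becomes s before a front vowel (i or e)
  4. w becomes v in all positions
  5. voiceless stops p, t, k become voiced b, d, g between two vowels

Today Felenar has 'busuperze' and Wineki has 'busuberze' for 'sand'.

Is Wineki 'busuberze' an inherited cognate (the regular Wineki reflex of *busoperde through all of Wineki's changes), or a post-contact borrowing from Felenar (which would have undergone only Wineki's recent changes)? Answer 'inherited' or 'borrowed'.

If inherited, *busoperde would pass through all of Wineki's changes:
Wineki: start from *busoperde.
  rule 1 (unconditioned shift): busoperde → pusoperde
  rule 2 (rhotacism): pusoperde → puroperde
  rule 3: no change — puroperde
  rule 4: no change — puroperde
  rule 5 (intervocalic voicing): puroperde → puroberde
  ⇒ Wineki puroberde
If borrowed from Felenar 'busuperze' after the early changes, it would undergo only the recent ones:
  rule 3 (palatalisation): no change (busuperze)
  rule 4 (unconditioned shift): no change (busuperze)
  rule 5 (intervocalic voicing): busuperze → busuberze
  ⇒ as a loan: busuberze
Wineki 'busuberze' matches the loan outcome 'busuberze', not the inherited 'puroberde' — it skipped the early Wineki changes, so it was borrowed from Felenar.

borrowed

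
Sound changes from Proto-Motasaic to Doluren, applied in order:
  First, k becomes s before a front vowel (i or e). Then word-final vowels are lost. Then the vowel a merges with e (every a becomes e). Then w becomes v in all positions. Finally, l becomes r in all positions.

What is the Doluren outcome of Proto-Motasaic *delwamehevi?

Doluren: *delwamehevi
  delwamehevi (rule 1 does not apply)
  delwamehevi → delwamehev   [apocope]
  delwamehev → delwemehev   [vowel merger]
  delwemehev → delvemehev   [unconditioned shift]
  delvemehev → dervemehev   [unconditioned shift]
  giving Doluren dervemehev.

dervemehev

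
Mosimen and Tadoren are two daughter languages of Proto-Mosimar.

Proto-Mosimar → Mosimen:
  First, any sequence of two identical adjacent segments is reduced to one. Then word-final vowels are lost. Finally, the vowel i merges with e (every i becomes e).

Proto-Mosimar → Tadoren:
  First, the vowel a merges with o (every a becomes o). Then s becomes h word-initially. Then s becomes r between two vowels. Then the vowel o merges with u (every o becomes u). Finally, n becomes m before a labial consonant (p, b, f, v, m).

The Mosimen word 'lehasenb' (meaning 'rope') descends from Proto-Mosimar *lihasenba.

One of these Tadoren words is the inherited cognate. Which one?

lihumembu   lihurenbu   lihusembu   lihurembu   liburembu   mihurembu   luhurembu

lihurembu

Tadoren: start from *lihasenba.
  rule 1 (vowel merger): lihasenba → lihosenbo
  rule 2: no change — lihosenbo
  rule 3 (rhotacism): lihosenbo → lihorenbo
  rule 4 (vowel merger): lihorenbo → lihurenbu
  rule 5 (nasal place assimilation): lihurenbu → lihurembu
  ⇒ Tadoren lihurembu
The other candidates each miss or misapply at least one Tadoren change.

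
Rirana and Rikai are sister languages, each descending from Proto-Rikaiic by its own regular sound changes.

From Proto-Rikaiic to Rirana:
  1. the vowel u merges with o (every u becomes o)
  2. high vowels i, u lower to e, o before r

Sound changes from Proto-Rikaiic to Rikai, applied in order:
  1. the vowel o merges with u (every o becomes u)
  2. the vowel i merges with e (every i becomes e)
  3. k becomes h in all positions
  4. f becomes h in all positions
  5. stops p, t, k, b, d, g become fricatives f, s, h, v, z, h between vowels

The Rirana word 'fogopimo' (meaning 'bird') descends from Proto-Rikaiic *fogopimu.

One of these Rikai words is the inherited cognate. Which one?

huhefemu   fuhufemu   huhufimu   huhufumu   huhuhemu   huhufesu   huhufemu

huhufemu

Rikai: *fogopimu > fugupimu > fugupemu > hugupemu > huhufemu  (by vowel merger, vowel merger, unconditioned shift, intervocalic lenition)
Only 'huhufemu' matches the regular Rikai development of *fogopimu.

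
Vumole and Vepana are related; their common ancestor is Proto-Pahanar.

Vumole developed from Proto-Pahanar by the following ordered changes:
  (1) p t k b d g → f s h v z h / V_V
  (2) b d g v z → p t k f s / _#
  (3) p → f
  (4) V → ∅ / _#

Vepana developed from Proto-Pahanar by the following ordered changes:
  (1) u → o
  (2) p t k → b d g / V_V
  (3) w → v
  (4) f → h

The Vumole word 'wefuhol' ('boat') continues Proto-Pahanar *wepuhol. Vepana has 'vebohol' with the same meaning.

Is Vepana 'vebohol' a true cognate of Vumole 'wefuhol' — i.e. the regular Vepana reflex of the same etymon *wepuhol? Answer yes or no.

Derive the expected Vepana reflex of *wepuhol:
Vepana: start from *wepuhol.
  rule 1 (vowel merger): wepuhol → wepohol
  rule 2 (intervocalic voicing): wepohol → webohol
  rule 3 (unconditioned shift): webohol → vebohol
  rule 4: no change — vebohol
  ⇒ Vepana vebohol
Vepana 'vebohol' matches the regular reflex exactly, so the pair is cognate.

yes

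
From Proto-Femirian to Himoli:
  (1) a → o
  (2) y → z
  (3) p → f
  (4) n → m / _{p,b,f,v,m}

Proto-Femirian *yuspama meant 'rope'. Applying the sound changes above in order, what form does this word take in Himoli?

zusfomo

Himoli: start from *yuspama.
  rule 1 (vowel merger): yuspama → yuspomo
  rule 2 (unconditioned shift): yuspomo → zuspomo
  rule 3 (unconditioned shift): zuspomo → zusfomo
  rule 4: no change — zusfomo
  ⇒ Himoli zusfomo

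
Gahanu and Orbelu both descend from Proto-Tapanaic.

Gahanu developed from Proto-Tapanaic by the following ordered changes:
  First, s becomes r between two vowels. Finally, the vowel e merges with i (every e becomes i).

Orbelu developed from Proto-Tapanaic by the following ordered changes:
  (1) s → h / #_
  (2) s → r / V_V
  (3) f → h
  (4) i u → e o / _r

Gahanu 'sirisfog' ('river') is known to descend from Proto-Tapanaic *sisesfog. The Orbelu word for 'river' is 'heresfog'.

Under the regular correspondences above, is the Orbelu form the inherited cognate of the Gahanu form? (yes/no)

Derive the expected Orbelu reflex of *sisesfog:
Orbelu: *sisesfog
  sisesfog → hisesfog   [debuccalisation]
  hisesfog → hiresfog   [rhotacism]
  hiresfog → hireshog   [unconditioned shift]
  hireshog → hereshog   [pre-rhotic lowering]
  giving Orbelu hereshog.
The regular Orbelu reflex would be 'hereshog', but the attested form is 'heresfog'. The correspondence is irregular, so they are not cognates (the Orbelu form has a different source).

no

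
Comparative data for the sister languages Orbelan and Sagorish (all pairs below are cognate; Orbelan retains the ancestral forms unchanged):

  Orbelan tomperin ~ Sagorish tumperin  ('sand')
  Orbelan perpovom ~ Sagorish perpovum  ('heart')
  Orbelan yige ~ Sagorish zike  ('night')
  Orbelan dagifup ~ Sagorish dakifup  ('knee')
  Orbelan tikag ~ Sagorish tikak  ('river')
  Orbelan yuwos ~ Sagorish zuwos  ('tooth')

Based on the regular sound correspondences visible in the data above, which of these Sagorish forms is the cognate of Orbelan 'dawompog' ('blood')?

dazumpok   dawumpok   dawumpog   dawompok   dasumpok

dawumpok

tomperin ~ tumperin, perpovom ~ perpovum — Orbelan o corresponds to Sagorish u after a consonant, before a nasal.
tikag ~ tikak — Orbelan g corresponds to Sagorish k word-finally.
Applying these to Orbelan 'dawompog':
  dawompog → dawumpog   (o→u after a consonant, before a nasal)
  dawumpog → dawumpok   (g→k word-finally)
So the Sagorish cognate is 'dawumpok'.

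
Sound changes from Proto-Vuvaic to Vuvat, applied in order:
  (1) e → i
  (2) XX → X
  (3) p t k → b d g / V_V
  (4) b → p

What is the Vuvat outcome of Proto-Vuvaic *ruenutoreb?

Vuvat: start from *ruenutoreb.
  rule 1 (vowel merger): ruenutoreb → ruinutorib
  rule 2: no change — ruinutorib
  rule 3 (intervocalic voicing): ruinutorib → ruinudorib
  rule 4 (unconditioned shift): ruinudorib → ruinudorip
  ⇒ Vuvat ruinudorip

ruinudorip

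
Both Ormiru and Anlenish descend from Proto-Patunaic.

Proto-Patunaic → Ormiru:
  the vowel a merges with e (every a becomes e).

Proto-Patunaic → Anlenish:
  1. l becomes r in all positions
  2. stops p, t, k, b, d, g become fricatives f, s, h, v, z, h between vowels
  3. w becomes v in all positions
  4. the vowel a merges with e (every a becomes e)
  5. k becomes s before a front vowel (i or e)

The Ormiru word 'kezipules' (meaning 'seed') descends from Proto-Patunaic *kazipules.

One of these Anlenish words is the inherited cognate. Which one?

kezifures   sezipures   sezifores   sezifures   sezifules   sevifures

Anlenish: *kazipules > kazipures > kazifures > kezifures > sezifures  (by unconditioned shift, intervocalic lenition, vowel merger, palatalisation)
Only 'sezifures' matches the regular Anlenish development of *kazipules.

sezifures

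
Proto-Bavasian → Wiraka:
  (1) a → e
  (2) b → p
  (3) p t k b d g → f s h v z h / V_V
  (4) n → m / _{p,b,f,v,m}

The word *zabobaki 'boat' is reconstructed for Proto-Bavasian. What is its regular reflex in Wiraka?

zefofehi

Wiraka: *zabobaki > zebobeki > zepopeki > zefofehi  (by vowel merger, unconditioned shift, intervocalic lenition)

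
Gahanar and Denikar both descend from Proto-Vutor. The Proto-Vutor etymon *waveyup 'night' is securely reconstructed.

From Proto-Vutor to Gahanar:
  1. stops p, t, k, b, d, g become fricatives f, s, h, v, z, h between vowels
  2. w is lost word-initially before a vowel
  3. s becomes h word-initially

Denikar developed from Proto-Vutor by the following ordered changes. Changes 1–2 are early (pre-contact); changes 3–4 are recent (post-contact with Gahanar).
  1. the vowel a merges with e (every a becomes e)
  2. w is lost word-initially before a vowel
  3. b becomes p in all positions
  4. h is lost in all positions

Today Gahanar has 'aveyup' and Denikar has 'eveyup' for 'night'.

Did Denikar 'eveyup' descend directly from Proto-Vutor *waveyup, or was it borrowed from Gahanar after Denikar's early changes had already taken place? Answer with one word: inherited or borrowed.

If inherited, *waveyup would pass through all of Denikar's changes:
Denikar: *waveyup > weveyup > eveyup  (by vowel merger, glide loss)
If borrowed from Gahanar 'aveyup' after the early changes, it would undergo only the recent ones:
  rule 3 (unconditioned shift): no change (aveyup)
  rule 4 (h-loss): no change (aveyup)
  ⇒ as a loan: aveyup
Denikar 'eveyup' matches the inherited outcome exactly, so it is an inherited cognate, not a loan.

inherited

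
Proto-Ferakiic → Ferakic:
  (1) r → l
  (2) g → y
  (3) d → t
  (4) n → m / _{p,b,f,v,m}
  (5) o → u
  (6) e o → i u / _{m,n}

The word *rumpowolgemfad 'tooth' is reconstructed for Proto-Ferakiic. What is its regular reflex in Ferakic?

lumpuwulyimfat

Ferakic: start from *rumpowolgemfad.
  rule 1 (unconditioned shift): rumpowolgemfad → lumpowolgemfad
  rule 2 (unconditioned shift): lumpowolgemfad → lumpowolyemfad
  rule 3 (unconditioned shift): lumpowolyemfad → lumpowolyemfat
  rule 4: no change — lumpowolyemfat
  rule 5 (vowel merger): lumpowolyemfat → lumpuwulyemfat
  rule 6 (pre-nasal raising): lumpuwulyemfat → lumpuwulyimfat
  ⇒ Ferakic lumpuwulyimfat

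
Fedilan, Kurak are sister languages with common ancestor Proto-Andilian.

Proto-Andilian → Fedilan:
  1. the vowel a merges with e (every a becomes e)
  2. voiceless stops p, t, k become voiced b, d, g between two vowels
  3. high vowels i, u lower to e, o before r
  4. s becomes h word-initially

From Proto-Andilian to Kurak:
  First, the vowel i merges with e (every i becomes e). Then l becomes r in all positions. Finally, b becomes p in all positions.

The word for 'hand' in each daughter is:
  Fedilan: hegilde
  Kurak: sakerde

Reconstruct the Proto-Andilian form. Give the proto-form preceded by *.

Position 5: Fedilan has l, Kurak has r. Fedilan preserves l here (none of its changes turn any other segment into l), so the proto-segment is *l.
Position 2: Fedilan has e, Kurak has a. Kurak preserves a here (none of its changes turn any other segment into a), so the proto-segment is *a.
Verify the candidate proto-form against each daughter:
Fedilan: *sakilde > sekilde > segilde > hegilde  (by vowel merger, intervocalic voicing, debuccalisation)
Kurak: *sakilde
  sakilde → sakelde   [vowel merger]
  sakelde → sakerde   [unconditioned shift]
  sakerde (rule 3 does not apply)
  giving Kurak sakerde.
*sakilde is the unique common source.

*sakilde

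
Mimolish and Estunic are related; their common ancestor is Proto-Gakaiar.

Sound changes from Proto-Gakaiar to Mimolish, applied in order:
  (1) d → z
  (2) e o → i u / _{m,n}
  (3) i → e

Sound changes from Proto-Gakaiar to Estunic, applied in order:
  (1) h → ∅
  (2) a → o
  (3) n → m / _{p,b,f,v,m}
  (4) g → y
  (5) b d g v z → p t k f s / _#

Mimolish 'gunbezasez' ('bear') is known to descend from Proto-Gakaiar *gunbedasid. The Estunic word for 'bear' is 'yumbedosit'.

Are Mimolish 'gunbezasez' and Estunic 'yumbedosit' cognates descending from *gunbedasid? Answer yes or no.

yes

Derive the expected Estunic reflex of *gunbedasid:
Estunic: start from *gunbedasid.
  rule 1: no change — gunbedasid
  rule 2 (vowel merger): gunbedasid → gunbedosid
  rule 3 (nasal place assimilation): gunbedosid → gumbedosid
  rule 4 (unconditioned shift): gumbedosid → yumbedosid
  rule 5 (final devoicing): yumbedosid → yumbedosit
  ⇒ Estunic yumbedosit
Estunic 'yumbedosit' matches the regular reflex exactly, so the pair is cognate.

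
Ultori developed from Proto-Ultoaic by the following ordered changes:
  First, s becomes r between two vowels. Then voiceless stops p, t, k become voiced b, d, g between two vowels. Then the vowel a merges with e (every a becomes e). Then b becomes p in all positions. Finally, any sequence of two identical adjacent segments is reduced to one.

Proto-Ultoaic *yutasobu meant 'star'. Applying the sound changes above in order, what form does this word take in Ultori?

Ultori: *yutasobu > yutarobu > yudarobu > yuderobu > yuderopu  (by rhotacism, intervocalic voicing, vowel merger, unconditioned shift)

yuderopu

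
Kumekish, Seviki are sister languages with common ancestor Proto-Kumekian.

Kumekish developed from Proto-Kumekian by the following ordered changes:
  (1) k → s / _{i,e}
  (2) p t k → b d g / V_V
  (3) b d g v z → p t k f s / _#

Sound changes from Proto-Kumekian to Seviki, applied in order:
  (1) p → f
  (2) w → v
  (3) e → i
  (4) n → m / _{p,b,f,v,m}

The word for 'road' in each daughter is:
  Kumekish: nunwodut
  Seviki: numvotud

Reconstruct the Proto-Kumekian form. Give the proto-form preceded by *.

Position 3: Kumekish has n, Seviki has m. Kumekish preserves n here (none of its changes turn any other segment into n), so the proto-segment is *n.
Position 4: Kumekish has w, Seviki has v. Kumekish preserves w here (none of its changes turn any other segment into w), so the proto-segment is *w.
Position 8: Kumekish has t, Seviki has d. Seviki preserves d here (none of its changes turn any other segment into d), so the proto-segment is *d.
This points to *nunwotud. Verify forward in each daughter:
Kumekish: *nunwotud
  nunwotud (rule 1 does not apply)
  nunwotud → nunwodud   [intervocalic voicing]
  nunwodud → nunwodut   [final devoicing]
  giving Kumekish nunwodut.
Seviki: start from *nunwotud.
  rule 1: no change — nunwotud
  rule 2 (unconditioned shift): nunwotud → nunvotud
  rule 3: no change — nunvotud
  rule 4 (nasal place assimilation): nunvotud → numvotud
  ⇒ Seviki numvotud
Only *nunwotud yields all of Kumekish nunwodut, Seviki numvotud.

*nunwotud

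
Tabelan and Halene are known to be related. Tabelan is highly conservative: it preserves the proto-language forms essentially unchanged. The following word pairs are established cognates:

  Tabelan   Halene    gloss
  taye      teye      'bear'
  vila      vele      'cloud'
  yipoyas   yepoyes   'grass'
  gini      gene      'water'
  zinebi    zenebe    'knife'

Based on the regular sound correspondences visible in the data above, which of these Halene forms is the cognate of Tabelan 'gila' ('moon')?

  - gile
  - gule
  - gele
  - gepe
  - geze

gele

vila ~ vele — Tabelan i corresponds to Halene e after a consonant, before a consonant other than r, m, n, p, b, f, v.
vila ~ vele — Tabelan a corresponds to Halene e word-finally.
Applying these to Tabelan 'gila':
  gila → gela   (i→e after a consonant, before a consonant other than r, m, n, p, b, f, v)
  gela → gele   (a→e word-finally)
So the Halene cognate is 'gele'.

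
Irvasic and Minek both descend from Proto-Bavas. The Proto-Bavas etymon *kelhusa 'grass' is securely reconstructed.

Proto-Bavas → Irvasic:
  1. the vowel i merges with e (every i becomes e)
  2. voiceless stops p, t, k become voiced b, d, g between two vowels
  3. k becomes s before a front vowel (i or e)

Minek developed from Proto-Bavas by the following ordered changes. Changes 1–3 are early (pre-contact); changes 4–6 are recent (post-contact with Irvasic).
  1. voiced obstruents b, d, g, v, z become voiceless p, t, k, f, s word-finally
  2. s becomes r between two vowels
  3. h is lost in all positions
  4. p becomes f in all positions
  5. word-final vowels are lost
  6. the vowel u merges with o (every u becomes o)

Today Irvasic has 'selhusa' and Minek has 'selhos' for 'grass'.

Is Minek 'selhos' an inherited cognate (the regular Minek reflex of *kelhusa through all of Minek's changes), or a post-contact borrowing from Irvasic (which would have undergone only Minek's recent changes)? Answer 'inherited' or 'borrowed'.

borrowed

If inherited, *kelhusa would pass through all of Minek's changes:
Minek: *kelhusa
  kelhusa (rule 1 does not apply)
  kelhusa → kelhura   [rhotacism]
  kelhura → kelura   [h-loss]
  kelura (rule 4 does not apply)
  kelura → kelur   [apocope]
  kelur → kelor   [vowel merger]
  giving Minek kelor.
If borrowed from Irvasic 'selhusa' after the early changes, it would undergo only the recent ones:
  rule 4 (unconditioned shift): no change (selhusa)
  rule 5 (apocope): selhusa → selhus
  rule 6 (vowel merger): selhus → selhos
  ⇒ as a loan: selhos
Minek 'selhos' matches the loan outcome 'selhos', not the inherited 'kelor' — it skipped the early Minek changes, so it was borrowed from Irvasic.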